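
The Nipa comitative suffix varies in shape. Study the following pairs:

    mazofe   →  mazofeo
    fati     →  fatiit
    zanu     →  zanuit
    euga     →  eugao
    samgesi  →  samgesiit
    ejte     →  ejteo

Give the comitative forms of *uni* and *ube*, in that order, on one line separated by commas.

uniit, ubeo

The pattern is height harmony: -it when the last vowel of the stem is a high vowel (*fati*, *zanu*, *samgesi*); -o when the last vowel of the stem is a non-high vowel (*mazofe*, *euga*, *ejte*).
*uni* — last vowel /i/ (a high vowel) → -it → *uniit*.
*ube*: last vowel = /e/, a non-high vowel → -o → *ubeo*.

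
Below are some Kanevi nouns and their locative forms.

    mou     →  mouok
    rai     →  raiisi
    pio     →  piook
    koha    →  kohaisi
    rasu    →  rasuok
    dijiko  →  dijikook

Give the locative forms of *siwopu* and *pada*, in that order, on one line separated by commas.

siwopuok, padaisi

The alternation tracks the last vowel of the stem — -ok when the last vowel of the stem is a rounded vowel (*mou*, *pio*, *rasu*, *dijiko*); -isi when the last vowel of the stem is an unrounded vowel (*rai*, *koha*).
*siwopu* — last vowel /u/ (a rounded vowel) → -ok → *siwopuok*.
Since the last vowel of *pada* is /a/ (an unrounded vowel), it takes -isi, giving *padaisi*.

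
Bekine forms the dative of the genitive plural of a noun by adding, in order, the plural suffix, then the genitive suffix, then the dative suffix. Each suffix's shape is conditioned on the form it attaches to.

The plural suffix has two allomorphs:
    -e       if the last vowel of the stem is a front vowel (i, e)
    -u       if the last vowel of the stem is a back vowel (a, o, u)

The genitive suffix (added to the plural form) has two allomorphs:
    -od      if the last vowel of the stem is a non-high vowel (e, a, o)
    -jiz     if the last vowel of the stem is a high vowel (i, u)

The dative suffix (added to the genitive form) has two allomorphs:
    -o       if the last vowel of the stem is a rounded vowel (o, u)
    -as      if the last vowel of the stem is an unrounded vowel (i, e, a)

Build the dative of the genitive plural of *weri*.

werieodo

The last vowel of *weri* is /i/, which is a front vowel, so the plural suffix is -e, giving *werie*.
Since the last vowel of the plural form *werie* is /e/ (a non-high vowel), it takes -od, giving *werieod*.
Since the last vowel of the genitive form *werieod* is /o/ (a rounded vowel), it takes -o, giving *werieodo*.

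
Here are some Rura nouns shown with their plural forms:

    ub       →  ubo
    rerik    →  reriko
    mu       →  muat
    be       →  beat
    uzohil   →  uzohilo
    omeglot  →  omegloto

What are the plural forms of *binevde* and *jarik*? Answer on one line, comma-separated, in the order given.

binevdeat, jariko

Looking at the final sound of each stem: -o when the stem ends in a consonant (*ub*, *rerik*, *uzohil*, *omeglot*); -at when the stem ends in a vowel (*mu*, *be*).
The final sound of *binevde* is /e/, which is a vowel, so the suffix is -at, giving *binevdeat*.
*jarik* — final sound /k/ (a consonant) → -o → *jariko*.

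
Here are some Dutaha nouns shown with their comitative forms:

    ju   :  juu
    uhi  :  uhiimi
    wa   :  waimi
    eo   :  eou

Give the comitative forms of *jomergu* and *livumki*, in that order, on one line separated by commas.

The alternation tracks the last vowel of the stem — -u when the last vowel of the stem is a rounded vowel (*ju*, *eo*); -imi when the last vowel of the stem is an unrounded vowel (*uhi*, *wa*).
*jomergu*: last vowel = /u/, a rounded vowel → -u → *jomerguu*.
The last vowel of *livumki* is /i/, which is an unrounded vowel, so the suffix is -imi, giving *livumkiimi*.

jomerguu, livumkiimi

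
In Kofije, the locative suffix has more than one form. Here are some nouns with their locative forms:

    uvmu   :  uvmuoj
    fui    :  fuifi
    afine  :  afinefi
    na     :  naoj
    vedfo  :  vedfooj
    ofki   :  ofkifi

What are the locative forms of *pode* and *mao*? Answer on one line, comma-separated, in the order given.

podefi, maooj

The pattern is front/back vowel harmony: -fi when the last vowel of the stem is a front vowel (*fui*, *afine*, *ofki*); -oj when the last vowel of the stem is a back vowel (*uvmu*, *na*, *vedfo*).
*pode* — last vowel /e/ (a front vowel) → -fi → *podefi*.
*mao* — last vowel /o/ (a back vowel) → -oj → *maooj*.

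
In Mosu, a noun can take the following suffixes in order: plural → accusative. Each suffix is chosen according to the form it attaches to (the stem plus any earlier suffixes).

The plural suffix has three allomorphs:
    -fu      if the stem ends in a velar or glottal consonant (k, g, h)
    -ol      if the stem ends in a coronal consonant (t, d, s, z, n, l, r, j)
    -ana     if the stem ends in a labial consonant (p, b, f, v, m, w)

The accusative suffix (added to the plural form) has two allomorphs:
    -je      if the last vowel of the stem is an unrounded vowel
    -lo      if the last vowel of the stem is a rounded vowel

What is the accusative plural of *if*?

The final consonant of *if* is /f/, which is labial, so the plural suffix is -ana, giving *ifana*.
The last vowel of the plural form *ifana* is /a/, which is an unrounded vowel, so the accusative suffix is -je, giving *ifanaje*.

ifanaje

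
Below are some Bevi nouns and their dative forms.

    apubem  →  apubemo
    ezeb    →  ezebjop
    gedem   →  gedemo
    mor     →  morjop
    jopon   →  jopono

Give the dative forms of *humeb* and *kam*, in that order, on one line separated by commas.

The suffix is conditioned by the final consonant: -o when the stem ends in a nasal (*apubem*, *gedem*, *jopon*); -jop when the stem ends in a non-nasal consonant (*ezeb*, *mor*).
*humeb* — final consonant /b/ (non-nasal) → -jop → *humebjop*.
The final consonant of *kam* is /m/, which is a nasal, so the suffix is -o, giving *kamo*.

humebjop, kamo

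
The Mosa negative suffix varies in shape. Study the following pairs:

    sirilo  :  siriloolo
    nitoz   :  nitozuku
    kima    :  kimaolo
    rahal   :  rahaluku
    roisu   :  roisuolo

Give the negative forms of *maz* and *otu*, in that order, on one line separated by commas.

The alternation tracks the final sound of the stem — -uku when the stem ends in a consonant (*nitoz*, *rahal*); -olo when the stem ends in a vowel (*sirilo*, *kima*, *roisu*).
Since the final sound of *maz* is /z/ (a consonant), it takes -uku, giving *mazuku*.
Since the final sound of *otu* is /u/ (a vowel), it takes -olo, giving *otuolo*.

mazuku, otuolo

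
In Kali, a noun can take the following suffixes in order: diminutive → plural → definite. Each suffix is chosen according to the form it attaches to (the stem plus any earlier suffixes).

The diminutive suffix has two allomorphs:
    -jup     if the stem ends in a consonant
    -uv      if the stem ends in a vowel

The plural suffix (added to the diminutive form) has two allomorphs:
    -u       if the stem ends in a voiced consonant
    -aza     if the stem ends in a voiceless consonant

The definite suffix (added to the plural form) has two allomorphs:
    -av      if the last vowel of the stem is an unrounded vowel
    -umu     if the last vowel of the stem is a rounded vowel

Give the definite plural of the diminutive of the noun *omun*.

*omun*: final sound = /n/, a consonant → -jup → *omunjup*.
The diminutive form *omunjup*: final consonant = /p/, voiceless → -aza → *omunjupaza*.
The last vowel of the plural form *omunjupaza* is /a/, which is an unrounded vowel, so the definite suffix is -av, giving *omunjupazaav*.

omunjupazaav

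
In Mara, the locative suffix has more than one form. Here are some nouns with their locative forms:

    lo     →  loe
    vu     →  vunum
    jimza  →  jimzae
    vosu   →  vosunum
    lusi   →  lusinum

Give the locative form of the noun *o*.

oe

The pattern is height harmony: -num when the last vowel of the stem is a high vowel (*vu*, *vosu*, *lusi*); -e when the last vowel of the stem is a non-high vowel (*lo*, *jimza*).
The last vowel of *o* is /o/, which is a non-high vowel, so the suffix is -e, giving *oe*.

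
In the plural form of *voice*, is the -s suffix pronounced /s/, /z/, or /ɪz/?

The stem *voice* ends in a sibilant (/s, z, ʃ, ʒ, tʃ, dʒ/).
The plural suffix surfaces as /ɪz/ after sibilants, /s/ after other voiceless consonants, and /z/ after other voiced sounds.
So the plural -s on *voice* is pronounced /ɪz/.

/ɪz/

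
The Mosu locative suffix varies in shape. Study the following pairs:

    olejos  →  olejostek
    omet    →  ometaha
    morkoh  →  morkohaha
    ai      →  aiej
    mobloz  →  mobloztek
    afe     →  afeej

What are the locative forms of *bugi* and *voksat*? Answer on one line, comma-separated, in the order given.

Looking at the final sound of each stem: -tek when the stem ends in a sibilant (*olejos*, *mobloz*); -aha when the stem ends in a non-sibilant consonant (*omet*, *morkoh*); -ej when the stem ends in a vowel (*ai*, *afe*).
*bugi* — final sound /i/ (a vowel) → -ej → *bugiej*.
The final sound of *voksat* is /t/, which is a non-sibilant consonant, so the suffix is -aha, giving *voksataha*.

bugiej, voksataha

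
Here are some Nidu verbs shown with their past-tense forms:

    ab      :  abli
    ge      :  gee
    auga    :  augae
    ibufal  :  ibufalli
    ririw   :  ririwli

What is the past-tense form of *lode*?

The pattern is consonant vs. vowel: -li when the stem ends in a consonant (*ab*, *ibufal*, *ririw*); -e when the stem ends in a vowel (*ge*, *auga*).
The final sound of *lode* is /e/, which is a vowel, so the suffix is -e, giving *lodee*.

lodee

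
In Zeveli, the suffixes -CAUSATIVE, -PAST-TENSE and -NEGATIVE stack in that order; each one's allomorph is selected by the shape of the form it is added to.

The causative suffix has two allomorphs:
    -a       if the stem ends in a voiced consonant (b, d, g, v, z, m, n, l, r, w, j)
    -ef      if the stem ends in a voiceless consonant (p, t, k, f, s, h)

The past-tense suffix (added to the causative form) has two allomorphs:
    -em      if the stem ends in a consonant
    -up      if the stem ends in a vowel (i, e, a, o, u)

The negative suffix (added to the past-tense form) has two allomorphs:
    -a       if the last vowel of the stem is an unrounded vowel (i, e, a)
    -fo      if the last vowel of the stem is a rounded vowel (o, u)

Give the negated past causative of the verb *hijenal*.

*hijenal*: final consonant = /l/, voiced → -a → *hijenala*.
The causative form *hijenala* — final sound /a/ (a vowel) → -up → *hijenalaup*.
Since the last vowel of the past-tense form *hijenalaup* is /u/ (a rounded vowel), it takes -fo, giving *hijenalaupfo*.

hijenalaupfo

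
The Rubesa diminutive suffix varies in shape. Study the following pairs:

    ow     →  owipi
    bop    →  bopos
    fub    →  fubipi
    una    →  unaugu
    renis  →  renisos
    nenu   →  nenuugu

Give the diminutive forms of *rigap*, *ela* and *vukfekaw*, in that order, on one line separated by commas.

The alternation tracks the final sound of the stem — -os when the stem ends in a voiceless consonant (*bop*, *renis*); -ipi when the stem ends in a voiced consonant (*ow*, *fub*); -ugu when the stem ends in a vowel (*una*, *nenu*).
*rigap*: final sound = /p/, a voiceless consonant → -os → *rigapos*.
Since the final sound of *ela* is /a/ (a vowel), it takes -ugu, giving *elaugu*.
Since the final sound of *vukfekaw* is /w/ (a voiced consonant), it takes -ipi, giving *vukfekawipi*.

rigapos, elaugu, vukfekawipi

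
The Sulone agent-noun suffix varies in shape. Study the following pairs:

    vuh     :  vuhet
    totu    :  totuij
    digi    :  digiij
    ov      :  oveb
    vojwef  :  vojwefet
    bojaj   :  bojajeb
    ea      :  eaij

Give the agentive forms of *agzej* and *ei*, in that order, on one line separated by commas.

agzejeb, eiij

The suffix is conditioned by the final sound: -et when the stem ends in a voiceless consonant (*vuh*, *vojwef*); -eb when the stem ends in a voiced consonant (*ov*, *bojaj*); -ij when the stem ends in a vowel (*totu*, *digi*, *ea*).
*agzej* — final sound /j/ (a voiced consonant) → -eb → *agzejeb*.
The final sound of *ei* is /i/, which is a vowel, so the suffix is -ij, giving *eiij*.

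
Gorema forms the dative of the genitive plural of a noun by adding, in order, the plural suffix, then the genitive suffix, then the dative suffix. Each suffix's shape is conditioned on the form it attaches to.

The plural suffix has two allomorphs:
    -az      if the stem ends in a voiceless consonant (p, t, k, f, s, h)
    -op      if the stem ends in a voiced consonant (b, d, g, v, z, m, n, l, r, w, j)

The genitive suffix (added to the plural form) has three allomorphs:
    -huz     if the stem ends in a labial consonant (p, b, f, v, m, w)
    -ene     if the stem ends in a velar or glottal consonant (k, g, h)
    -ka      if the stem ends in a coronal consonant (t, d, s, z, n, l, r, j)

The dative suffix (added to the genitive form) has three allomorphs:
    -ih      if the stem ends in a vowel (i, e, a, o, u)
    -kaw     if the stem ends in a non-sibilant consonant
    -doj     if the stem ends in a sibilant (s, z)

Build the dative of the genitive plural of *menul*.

menulophuzdoj

*menul*: final consonant = /l/, voiced → -op → *menulop*.
The final consonant of the plural form *menulop* is /p/, which is labial, so the genitive suffix is -huz, giving *menulophuz*.
The genitive form *menulophuz*: final sound = /z/, a sibilant → -doj → *menulophuzdoj*.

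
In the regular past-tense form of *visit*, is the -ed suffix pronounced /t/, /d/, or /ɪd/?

/ɪd/

The stem *visit* ends in /t/ or /d/.
The -ed suffix is realized as /ɪd/ after /t, d/; as /t/ after other voiceless consonants; and as /d/ after other voiced sounds.
So -ed on *visit* is pronounced /ɪd/.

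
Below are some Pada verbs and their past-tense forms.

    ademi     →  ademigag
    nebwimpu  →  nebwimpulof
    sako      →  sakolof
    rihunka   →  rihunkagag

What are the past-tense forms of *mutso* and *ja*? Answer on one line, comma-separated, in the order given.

mutsolof, jagag

The pattern is rounding harmony: -lof when the last vowel of the stem is a rounded vowel (*nebwimpu*, *sako*); -gag when the last vowel of the stem is an unrounded vowel (*ademi*, *rihunka*).
*mutso*: last vowel = /o/, a rounded vowel → -lof → *mutsolof*.
*ja* — last vowel /a/ (an unrounded vowel) → -gag → *jagag*.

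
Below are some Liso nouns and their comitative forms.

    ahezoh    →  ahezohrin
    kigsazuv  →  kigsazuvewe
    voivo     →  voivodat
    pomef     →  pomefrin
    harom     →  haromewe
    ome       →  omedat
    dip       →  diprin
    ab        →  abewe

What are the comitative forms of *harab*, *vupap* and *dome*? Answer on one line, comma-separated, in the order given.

harabewe, vupaprin, domedat

Looking at the final sound of each stem: -rin when the stem ends in a voiceless consonant (*ahezoh*, *pomef*, *dip*); -ewe when the stem ends in a voiced consonant (*kigsazuv*, *harom*, *ab*); -dat when the stem ends in a vowel (*voivo*, *ome*).
Since the final sound of *harab* is /b/ (a voiced consonant), it takes -ewe, giving *harabewe*.
Since the final sound of *vupap* is /p/ (a voiceless consonant), it takes -rin, giving *vupaprin*.
*dome*: final sound = /e/, a vowel → -dat → *domedat*.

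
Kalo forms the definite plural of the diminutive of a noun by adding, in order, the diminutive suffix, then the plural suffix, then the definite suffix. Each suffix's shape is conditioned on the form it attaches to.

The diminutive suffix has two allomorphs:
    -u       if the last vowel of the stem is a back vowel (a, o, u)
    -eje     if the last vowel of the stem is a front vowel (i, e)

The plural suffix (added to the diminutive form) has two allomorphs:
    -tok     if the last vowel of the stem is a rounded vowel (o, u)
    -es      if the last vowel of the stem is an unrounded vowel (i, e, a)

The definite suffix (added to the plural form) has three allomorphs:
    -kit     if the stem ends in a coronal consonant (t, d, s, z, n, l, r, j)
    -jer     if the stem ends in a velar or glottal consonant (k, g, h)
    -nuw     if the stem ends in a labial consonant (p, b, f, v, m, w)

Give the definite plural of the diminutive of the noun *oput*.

opututokjer

Since the last vowel of *oput* is /u/ (a back vowel), it takes -u, giving *oputu*.
Since the last vowel of the diminutive form *oputu* is /u/ (a rounded vowel), it takes -tok, giving *opututok*.
The plural form *opututok* — final consonant /k/ (velar/glottal) → -jer → *opututokjer*.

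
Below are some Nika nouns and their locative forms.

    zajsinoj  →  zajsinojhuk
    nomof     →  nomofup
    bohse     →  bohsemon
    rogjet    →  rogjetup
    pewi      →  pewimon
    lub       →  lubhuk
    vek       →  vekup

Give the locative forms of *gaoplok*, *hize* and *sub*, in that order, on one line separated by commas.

gaoplokup, hizemon, subhuk

Looking at the final sound of each stem: -up when the stem ends in a voiceless consonant (*nomof*, *rogjet*, *vek*); -huk when the stem ends in a voiced consonant (*zajsinoj*, *lub*); -mon when the stem ends in a vowel (*bohse*, *pewi*).
The final sound of *gaoplok* is /k/, which is a voiceless consonant, so the suffix is -up, giving *gaoplokup*.
Since the final sound of *hize* is /e/ (a vowel), it takes -mon, giving *hizemon*.
*sub*: final sound = /b/, a voiced consonant → -huk → *subhuk*.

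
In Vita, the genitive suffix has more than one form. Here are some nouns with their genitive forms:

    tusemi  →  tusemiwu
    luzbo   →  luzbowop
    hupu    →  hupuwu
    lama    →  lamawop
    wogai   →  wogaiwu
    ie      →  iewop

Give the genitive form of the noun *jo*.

jowop

The alternation tracks the last vowel of the stem — -wu when the last vowel of the stem is a high vowel (*tusemi*, *hupu*, *wogai*); -wop when the last vowel of the stem is a non-high vowel (*luzbo*, *lama*, *ie*).
*jo*: last vowel = /o/, a non-high vowel → -wop → *jowop*.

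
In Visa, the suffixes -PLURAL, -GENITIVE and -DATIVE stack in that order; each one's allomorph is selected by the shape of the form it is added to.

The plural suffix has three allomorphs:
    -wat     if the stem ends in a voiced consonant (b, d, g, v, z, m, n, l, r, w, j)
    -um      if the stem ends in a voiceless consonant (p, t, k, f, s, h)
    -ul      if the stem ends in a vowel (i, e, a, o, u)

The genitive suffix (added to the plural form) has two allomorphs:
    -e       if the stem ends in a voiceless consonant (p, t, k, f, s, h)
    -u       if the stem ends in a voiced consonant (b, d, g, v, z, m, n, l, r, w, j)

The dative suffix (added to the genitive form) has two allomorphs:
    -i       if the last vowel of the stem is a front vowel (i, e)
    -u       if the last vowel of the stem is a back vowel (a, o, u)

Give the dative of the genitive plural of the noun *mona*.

Since the final sound of *mona* is /a/ (a vowel), it takes -ul, giving *monaul*.
The plural form *monaul* — final consonant /l/ (voiced) → -u → *monaulu*.
The last vowel of the genitive form *monaulu* is /u/, which is a back vowel, so the dative suffix is -u, giving *monauluu*.

monauluu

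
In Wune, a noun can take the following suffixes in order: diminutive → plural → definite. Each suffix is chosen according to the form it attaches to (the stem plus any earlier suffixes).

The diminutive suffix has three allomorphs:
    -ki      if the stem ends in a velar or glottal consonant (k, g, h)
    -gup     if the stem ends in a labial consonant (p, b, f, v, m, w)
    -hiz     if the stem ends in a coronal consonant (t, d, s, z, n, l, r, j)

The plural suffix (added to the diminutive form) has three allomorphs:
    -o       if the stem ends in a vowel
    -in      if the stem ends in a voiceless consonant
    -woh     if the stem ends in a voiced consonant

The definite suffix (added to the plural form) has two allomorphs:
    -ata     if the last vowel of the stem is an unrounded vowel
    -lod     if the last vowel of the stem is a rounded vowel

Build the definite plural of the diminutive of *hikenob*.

The final consonant of *hikenob* is /b/, which is labial, so the diminutive suffix is -gup, giving *hikenobgup*.
The diminutive form *hikenobgup* — final sound /p/ (a voiceless consonant) → -in → *hikenobgupin*.
The last vowel of the plural form *hikenobgupin* is /i/, which is an unrounded vowel, so the definite suffix is -ata, giving *hikenobgupinata*.

hikenobgupinata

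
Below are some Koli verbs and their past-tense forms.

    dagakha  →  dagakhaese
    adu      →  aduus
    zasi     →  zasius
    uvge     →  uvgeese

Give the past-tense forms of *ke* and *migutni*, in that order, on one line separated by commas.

The pattern is height harmony: -us when the last vowel of the stem is a high vowel (*adu*, *zasi*); -ese when the last vowel of the stem is a non-high vowel (*dagakha*, *uvge*).
*ke*: last vowel = /e/, a non-high vowel → -ese → *keese*.
The last vowel of *migutni* is /i/, which is a high vowel, so the suffix is -us, giving *migutnius*.

keese, migutnius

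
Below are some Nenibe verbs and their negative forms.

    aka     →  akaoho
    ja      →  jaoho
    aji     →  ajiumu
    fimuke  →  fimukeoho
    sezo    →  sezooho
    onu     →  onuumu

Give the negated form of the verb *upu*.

upuumu

The alternation tracks the last vowel of the stem — -umu when the last vowel of the stem is a high vowel (*aji*, *onu*); -oho when the last vowel of the stem is a non-high vowel (*aka*, *ja*, *fimuke*, *sezo*).
The last vowel of *upu* is /u/, which is a high vowel, so the suffix is -umu, giving *upuumu*.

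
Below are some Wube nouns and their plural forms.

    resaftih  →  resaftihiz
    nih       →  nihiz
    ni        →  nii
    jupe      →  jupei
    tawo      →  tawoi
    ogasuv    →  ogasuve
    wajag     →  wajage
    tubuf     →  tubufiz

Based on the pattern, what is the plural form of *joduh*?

joduhiz

The suffix is conditioned by the final sound: -iz when the stem ends in a voiceless consonant (*resaftih*, *nih*, *tubuf*); -e when the stem ends in a voiced consonant (*ogasuv*, *wajag*); -i when the stem ends in a vowel (*ni*, *jupe*, *tawo*).
*joduh* — final sound /h/ (a voiceless consonant) → -iz → *joduhiz*.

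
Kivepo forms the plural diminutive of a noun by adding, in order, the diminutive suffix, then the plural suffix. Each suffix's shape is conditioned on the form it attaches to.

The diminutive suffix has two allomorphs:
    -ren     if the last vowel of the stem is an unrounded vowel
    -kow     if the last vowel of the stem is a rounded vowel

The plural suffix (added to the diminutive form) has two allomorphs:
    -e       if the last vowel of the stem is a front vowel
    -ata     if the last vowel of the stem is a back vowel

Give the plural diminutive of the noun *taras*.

tarasrene

*taras* — last vowel /a/ (an unrounded vowel) → -ren → *tarasren*.
The diminutive form *tarasren*: last vowel = /e/, a front vowel → -e → *tarasrene*.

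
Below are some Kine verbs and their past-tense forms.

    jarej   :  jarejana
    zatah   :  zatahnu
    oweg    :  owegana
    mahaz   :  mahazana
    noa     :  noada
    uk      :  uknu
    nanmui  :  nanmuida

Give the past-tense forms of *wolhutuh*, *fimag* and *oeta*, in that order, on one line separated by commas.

The alternation tracks the final sound of the stem — -nu when the stem ends in a voiceless consonant (*zatah*, *uk*); -ana when the stem ends in a voiced consonant (*jarej*, *oweg*, *mahaz*); -da when the stem ends in a vowel (*noa*, *nanmui*).
*wolhutuh*: final sound = /h/, a voiceless consonant → -nu → *wolhutuhnu*.
*fimag*: final sound = /g/, a voiced consonant → -ana → *fimagana*.
*oeta* — final sound /a/ (a vowel) → -da → *oetada*.

wolhutuhnu, fimagana, oetada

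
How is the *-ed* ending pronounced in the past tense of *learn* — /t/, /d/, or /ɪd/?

/d/

The stem *learn* ends in a voiced sound other than /d/.
The -ed suffix is realized as /ɪd/ after /t, d/; as /t/ after other voiceless consonants; and as /d/ after other voiced sounds.
So -ed on *learn* is pronounced /d/.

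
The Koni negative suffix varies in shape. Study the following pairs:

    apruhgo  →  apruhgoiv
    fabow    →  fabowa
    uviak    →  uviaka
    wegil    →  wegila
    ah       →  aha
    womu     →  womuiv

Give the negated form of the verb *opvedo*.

opvedoiv

The pattern is consonant vs. vowel: -a when the stem ends in a consonant (*fabow*, *uviak*, *wegil*, *ah*); -iv when the stem ends in a vowel (*apruhgo*, *womu*).
*opvedo*: final sound = /o/, a vowel → -iv → *opvedoiv*.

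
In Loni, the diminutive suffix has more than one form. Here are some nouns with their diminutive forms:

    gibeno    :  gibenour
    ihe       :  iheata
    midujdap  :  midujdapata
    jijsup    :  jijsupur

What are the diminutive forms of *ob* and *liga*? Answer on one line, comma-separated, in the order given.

obur, ligaata

Looking at the last vowel of each stem: -ur when the last vowel of the stem is a rounded vowel (*gibeno*, *jijsup*); -ata when the last vowel of the stem is an unrounded vowel (*ihe*, *midujdap*).
The last vowel of *ob* is /o/, which is a rounded vowel, so the suffix is -ur, giving *obur*.
*liga* — last vowel /a/ (an unrounded vowel) → -ata → *ligaata*.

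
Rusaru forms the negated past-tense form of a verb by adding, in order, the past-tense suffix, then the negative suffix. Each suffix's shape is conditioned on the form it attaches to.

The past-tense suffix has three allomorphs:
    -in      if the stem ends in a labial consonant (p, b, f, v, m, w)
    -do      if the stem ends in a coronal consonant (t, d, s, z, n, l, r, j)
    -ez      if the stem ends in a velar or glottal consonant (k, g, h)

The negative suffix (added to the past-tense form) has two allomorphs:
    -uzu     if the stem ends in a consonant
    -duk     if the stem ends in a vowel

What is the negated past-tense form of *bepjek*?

bepjekezuzu

*bepjek*: final consonant = /k/, velar/glottal → -ez → *bepjekez*.
The final sound of the past-tense form *bepjekez* is /z/, which is a consonant, so the negative suffix is -uzu, giving *bepjekezuzu*.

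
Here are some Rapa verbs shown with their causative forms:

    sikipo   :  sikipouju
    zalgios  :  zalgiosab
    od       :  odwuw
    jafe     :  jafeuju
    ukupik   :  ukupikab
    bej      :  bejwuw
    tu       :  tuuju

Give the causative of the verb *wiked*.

The alternation tracks the final sound of the stem — -ab when the stem ends in a voiceless consonant (*zalgios*, *ukupik*); -wuw when the stem ends in a voiced consonant (*od*, *bej*); -uju when the stem ends in a vowel (*sikipo*, *jafe*, *tu*).
Since the final sound of *wiked* is /d/ (a voiced consonant), it takes -wuw, giving *wikedwuw*.

wikedwuw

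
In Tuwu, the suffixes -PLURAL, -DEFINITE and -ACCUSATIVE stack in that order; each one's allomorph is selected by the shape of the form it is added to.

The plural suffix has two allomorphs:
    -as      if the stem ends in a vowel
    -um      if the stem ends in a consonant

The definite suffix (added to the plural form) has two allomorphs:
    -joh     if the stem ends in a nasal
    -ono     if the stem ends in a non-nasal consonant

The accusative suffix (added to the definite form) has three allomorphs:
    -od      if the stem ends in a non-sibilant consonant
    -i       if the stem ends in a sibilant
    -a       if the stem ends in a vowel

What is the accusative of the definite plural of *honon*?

The final sound of *honon* is /n/, which is a consonant, so the plural suffix is -um, giving *hononum*.
The final consonant of the plural form *hononum* is /m/, which is a nasal, so the definite suffix is -joh, giving *hononumjoh*.
The definite form *hononumjoh*: final sound = /h/, a non-sibilant consonant → -od → *hononumjohod*.

hononumjohod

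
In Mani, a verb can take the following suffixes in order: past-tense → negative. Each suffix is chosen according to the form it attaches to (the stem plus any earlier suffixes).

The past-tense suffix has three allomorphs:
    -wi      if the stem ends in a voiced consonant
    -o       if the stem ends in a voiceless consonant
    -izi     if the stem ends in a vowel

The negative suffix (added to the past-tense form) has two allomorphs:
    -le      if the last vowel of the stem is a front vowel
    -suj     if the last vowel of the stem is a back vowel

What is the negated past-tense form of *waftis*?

*waftis*: final sound = /s/, a voiceless consonant → -o → *waftiso*.
The last vowel of the past-tense form *waftiso* is /o/, which is a back vowel, so the negative suffix is -suj, giving *waftisosuj*.

waftisosuj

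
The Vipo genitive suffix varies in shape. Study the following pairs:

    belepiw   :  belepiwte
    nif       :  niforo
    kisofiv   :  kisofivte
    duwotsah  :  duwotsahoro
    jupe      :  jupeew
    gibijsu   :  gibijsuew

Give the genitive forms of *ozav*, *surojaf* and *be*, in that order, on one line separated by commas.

ozavte, surojaforo, beew

The alternation tracks the final sound of the stem — -oro when the stem ends in a voiceless consonant (*nif*, *duwotsah*); -te when the stem ends in a voiced consonant (*belepiw*, *kisofiv*); -ew when the stem ends in a vowel (*jupe*, *gibijsu*).
Since the final sound of *ozav* is /v/ (a voiced consonant), it takes -te, giving *ozavte*.
*surojaf*: final sound = /f/, a voiceless consonant → -oro → *surojaforo*.
Since the final sound of *be* is /e/ (a vowel), it takes -ew, giving *beew*.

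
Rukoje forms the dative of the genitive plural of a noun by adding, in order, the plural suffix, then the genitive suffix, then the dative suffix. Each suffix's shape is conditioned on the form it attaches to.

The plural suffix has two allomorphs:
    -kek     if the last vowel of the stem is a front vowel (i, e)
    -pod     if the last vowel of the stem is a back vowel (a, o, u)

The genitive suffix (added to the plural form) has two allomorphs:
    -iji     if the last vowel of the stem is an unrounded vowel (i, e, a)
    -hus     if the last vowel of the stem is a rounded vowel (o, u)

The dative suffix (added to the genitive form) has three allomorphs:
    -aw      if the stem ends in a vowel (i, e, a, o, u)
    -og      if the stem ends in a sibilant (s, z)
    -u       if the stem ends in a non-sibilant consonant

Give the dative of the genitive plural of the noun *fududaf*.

*fududaf*: last vowel = /a/, a back vowel → -pod → *fududafpod*.
Since the last vowel of the plural form *fududafpod* is /o/ (a rounded vowel), it takes -hus, giving *fududafpodhus*.
The genitive form *fududafpodhus* — final sound /s/ (a sibilant) → -og → *fududafpodhusog*.

fududafpodhusog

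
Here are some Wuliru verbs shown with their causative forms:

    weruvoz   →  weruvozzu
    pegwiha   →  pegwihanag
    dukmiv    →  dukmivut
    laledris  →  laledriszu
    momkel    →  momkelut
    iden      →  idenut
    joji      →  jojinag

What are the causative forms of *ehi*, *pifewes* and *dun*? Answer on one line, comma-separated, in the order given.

ehinag, pifeweszu, dunut

The suffix is conditioned by the final sound: -zu when the stem ends in a sibilant (*weruvoz*, *laledris*); -ut when the stem ends in a non-sibilant consonant (*dukmiv*, *momkel*, *iden*); -nag when the stem ends in a vowel (*pegwiha*, *joji*).
Since the final sound of *ehi* is /i/ (a vowel), it takes -nag, giving *ehinag*.
The final sound of *pifewes* is /s/, which is a sibilant, so the suffix is -zu, giving *pifeweszu*.
*dun*: final sound = /n/, a non-sibilant consonant → -ut → *dunut*.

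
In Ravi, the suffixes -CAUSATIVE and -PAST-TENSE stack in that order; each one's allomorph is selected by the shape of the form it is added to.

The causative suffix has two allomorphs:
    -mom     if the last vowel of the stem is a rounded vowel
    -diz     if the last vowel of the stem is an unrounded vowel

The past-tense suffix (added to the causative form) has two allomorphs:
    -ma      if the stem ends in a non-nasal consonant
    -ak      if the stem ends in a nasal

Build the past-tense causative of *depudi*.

depudidizma

The last vowel of *depudi* is /i/, which is an unrounded vowel, so the causative suffix is -diz, giving *depudidiz*.
The final consonant of the causative form *depudidiz* is /z/, which is non-nasal, so the past-tense suffix is -ma, giving *depudidizma*.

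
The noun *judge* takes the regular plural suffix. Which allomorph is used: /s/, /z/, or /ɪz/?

/ɪz/

The stem *judge* ends in a sibilant (/s, z, ʃ, ʒ, tʃ, dʒ/).
The plural suffix surfaces as /ɪz/ after sibilants, /s/ after other voiceless consonants, and /z/ after other voiced sounds.
So the plural -s on *judge* is pronounced /ɪz/.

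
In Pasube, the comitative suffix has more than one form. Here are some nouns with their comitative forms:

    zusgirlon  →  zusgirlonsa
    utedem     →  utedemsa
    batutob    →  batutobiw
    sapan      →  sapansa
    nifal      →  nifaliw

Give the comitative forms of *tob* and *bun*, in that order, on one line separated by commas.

The suffix is conditioned by the final consonant: -sa when the stem ends in a nasal (*zusgirlon*, *utedem*, *sapan*); -iw when the stem ends in a non-nasal consonant (*batutob*, *nifal*).
*tob* — final consonant /b/ (non-nasal) → -iw → *tobiw*.
The final consonant of *bun* is /n/, which is a nasal, so the suffix is -sa, giving *bunsa*.

tobiw, bunsa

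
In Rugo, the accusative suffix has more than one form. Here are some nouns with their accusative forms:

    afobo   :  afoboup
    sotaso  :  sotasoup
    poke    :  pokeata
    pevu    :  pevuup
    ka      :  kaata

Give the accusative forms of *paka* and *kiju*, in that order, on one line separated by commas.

Looking at the last vowel of each stem: -up when the last vowel of the stem is a rounded vowel (*afobo*, *sotaso*, *pevu*); -ata when the last vowel of the stem is an unrounded vowel (*poke*, *ka*).
*paka* — last vowel /a/ (an unrounded vowel) → -ata → *pakaata*.
*kiju* — last vowel /u/ (a rounded vowel) → -up → *kijuup*.

pakaata, kijuup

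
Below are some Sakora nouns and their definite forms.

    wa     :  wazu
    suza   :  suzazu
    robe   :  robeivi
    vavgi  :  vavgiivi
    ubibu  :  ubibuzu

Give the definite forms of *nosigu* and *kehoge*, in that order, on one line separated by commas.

nosiguzu, kehogeivi

The pattern is front/back vowel harmony: -ivi when the last vowel of the stem is a front vowel (*robe*, *vavgi*); -zu when the last vowel of the stem is a back vowel (*wa*, *suza*, *ubibu*).
*nosigu*: last vowel = /u/, a back vowel → -zu → *nosiguzu*.
Since the last vowel of *kehoge* is /e/ (a front vowel), it takes -ivi, giving *kehogeivi*.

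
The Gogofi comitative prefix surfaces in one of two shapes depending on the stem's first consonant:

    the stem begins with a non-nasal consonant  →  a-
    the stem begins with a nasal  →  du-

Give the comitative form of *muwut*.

dumuwut

The first consonant of *muwut* is /m/, which is a nasal, so the prefix is du-, giving *dumuwut*.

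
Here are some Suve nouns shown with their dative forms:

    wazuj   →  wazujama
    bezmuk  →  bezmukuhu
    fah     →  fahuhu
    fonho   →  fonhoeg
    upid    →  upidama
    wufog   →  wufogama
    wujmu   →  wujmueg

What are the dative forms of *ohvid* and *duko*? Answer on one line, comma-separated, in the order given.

ohvidama, dukoeg

The pattern is voicing of the final sound: -uhu when the stem ends in a voiceless consonant (*bezmuk*, *fah*); -ama when the stem ends in a voiced consonant (*wazuj*, *upid*, *wufog*); -eg when the stem ends in a vowel (*fonho*, *wujmu*).
*ohvid*: final sound = /d/, a voiced consonant → -ama → *ohvidama*.
*duko* — final sound /o/ (a vowel) → -eg → *dukoeg*.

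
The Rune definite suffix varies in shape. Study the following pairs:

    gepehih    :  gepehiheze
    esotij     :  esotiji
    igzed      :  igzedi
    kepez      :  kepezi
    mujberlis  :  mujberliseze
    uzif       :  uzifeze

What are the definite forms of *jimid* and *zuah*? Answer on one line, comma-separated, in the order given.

jimidi, zuaheze

The pattern is voicing of the final consonant: -eze when the stem ends in a voiceless consonant (*gepehih*, *mujberlis*, *uzif*); -i when the stem ends in a voiced consonant (*esotij*, *igzed*, *kepez*).
*jimid* — final consonant /d/ (voiced) → -i → *jimidi*.
The final consonant of *zuah* is /h/, which is voiceless, so the suffix is -eze, giving *zuaheze*.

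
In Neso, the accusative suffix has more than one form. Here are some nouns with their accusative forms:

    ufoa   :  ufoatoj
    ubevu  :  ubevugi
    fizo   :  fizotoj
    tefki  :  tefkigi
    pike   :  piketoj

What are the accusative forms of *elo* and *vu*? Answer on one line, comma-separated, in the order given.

elotoj, vugi

The suffix is conditioned by the last vowel: -gi when the last vowel of the stem is a high vowel (*ubevu*, *tefki*); -toj when the last vowel of the stem is a non-high vowel (*ufoa*, *fizo*, *pike*).
The last vowel of *elo* is /o/, which is a non-high vowel, so the suffix is -toj, giving *elotoj*.
Since the last vowel of *vu* is /u/ (a high vowel), it takes -gi, giving *vugi*.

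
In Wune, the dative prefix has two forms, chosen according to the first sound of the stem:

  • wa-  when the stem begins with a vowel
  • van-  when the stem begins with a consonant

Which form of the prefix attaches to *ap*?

*ap*: first sound = /a/, a vowel → wa-.

wa-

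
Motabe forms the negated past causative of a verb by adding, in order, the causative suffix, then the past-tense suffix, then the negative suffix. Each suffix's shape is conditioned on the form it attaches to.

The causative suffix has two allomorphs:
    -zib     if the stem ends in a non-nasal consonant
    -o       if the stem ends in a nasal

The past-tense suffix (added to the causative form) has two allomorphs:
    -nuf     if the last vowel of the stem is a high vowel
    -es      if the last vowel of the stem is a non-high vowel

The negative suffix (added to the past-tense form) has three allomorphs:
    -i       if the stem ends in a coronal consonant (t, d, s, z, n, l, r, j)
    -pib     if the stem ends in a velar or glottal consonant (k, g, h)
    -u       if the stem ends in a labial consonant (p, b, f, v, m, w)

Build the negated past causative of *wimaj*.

The final consonant of *wimaj* is /j/, which is non-nasal, so the causative suffix is -zib, giving *wimajzib*.
Since the last vowel of the causative form *wimajzib* is /i/ (a high vowel), it takes -nuf, giving *wimajzibnuf*.
The past-tense form *wimajzibnuf*: final consonant = /f/, labial → -u → *wimajzibnufu*.

wimajzibnufu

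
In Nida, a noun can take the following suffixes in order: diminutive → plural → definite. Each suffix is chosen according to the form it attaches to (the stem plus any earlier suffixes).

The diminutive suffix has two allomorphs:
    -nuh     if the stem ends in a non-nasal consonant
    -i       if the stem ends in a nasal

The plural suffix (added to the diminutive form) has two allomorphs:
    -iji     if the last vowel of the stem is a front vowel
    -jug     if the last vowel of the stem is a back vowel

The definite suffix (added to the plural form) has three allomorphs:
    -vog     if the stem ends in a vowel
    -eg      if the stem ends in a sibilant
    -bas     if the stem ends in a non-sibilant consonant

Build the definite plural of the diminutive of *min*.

The final consonant of *min* is /n/, which is a nasal, so the diminutive suffix is -i, giving *mini*.
The last vowel of the diminutive form *mini* is /i/, which is a front vowel, so the plural suffix is -iji, giving *miniiji*.
Since the final sound of the plural form *miniiji* is /i/ (a vowel), it takes -vog, giving *miniijivog*.

miniijivog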